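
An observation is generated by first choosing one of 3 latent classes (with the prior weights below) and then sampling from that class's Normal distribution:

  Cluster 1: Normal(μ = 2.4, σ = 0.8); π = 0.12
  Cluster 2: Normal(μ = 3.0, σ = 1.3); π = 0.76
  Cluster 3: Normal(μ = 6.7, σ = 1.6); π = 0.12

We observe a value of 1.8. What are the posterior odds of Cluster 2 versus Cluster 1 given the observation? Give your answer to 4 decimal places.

Posterior odds = (w_i f_i(x)) / (w_j f_j(x)); the normalising sum cancels.
Normal densities:
  f_1 = 0.376422
  f_2 = 0.20042
  f_3 = 0.00229185
0.152319 / 0.0451706 ≈ 3.3721

3.3721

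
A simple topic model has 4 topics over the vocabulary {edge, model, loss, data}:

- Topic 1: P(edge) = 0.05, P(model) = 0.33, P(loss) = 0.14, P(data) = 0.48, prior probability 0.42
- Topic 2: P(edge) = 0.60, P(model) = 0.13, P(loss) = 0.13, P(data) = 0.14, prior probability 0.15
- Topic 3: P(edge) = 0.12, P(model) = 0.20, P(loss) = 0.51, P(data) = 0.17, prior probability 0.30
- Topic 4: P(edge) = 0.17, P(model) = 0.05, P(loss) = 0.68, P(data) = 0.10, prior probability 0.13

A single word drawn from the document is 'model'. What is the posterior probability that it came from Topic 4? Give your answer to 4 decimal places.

P(component k | x) = π_k·f_k(x) / marginal(x), where marginal(x) = Σ_j π_j·f_j(x).
Categorical probabilities:
  p_1 = P(model | comp) = 0.33
  p_2 = P(model | comp) = 0.13
  p_3 = P(model | comp) = 0.20
  p_4 = P(model | comp) = 0.05
Multiply by the mixture weights:
  π_1·p_1 = 0.42 × 0.33 = 0.1386
  π_2·p_2 = 0.15 × 0.13 = 0.0195
  π_3·p_3 = 0.30 × 0.2 = 0.06
  π_4·p_4 = 0.13 × 0.05 = 0.0065
Evidence: 0.1386 + 0.0195 + 0.06 + 0.0065 = 0.2246
So the posterior for Topic 4 is 0.0065 / 0.2246 ≈ 0.0289.

0.0289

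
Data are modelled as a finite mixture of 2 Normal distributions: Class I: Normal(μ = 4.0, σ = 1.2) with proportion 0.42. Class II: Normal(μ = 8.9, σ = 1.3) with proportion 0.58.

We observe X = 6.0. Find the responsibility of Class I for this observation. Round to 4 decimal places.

The responsibility of component k is π_k f_k(x) divided by Σ_j π_j f_j(x).
Component likelihoods at x = 6.0:
  f_I = 0.0828976
  f_II = 0.02549
Unnormalised posteriors:
  π_I·f_I = 0.42 × 0.0828976 = 0.034817
  π_II·f_II = 0.58 × 0.02549 = 0.0147842
Marginal: 0.034817 + 0.0147842 = 0.0496012
P(Class I | data) ≈ 0.7019

0.7019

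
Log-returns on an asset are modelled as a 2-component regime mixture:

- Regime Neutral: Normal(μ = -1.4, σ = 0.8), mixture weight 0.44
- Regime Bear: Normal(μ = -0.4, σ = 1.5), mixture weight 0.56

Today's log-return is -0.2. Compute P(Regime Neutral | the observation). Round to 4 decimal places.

The responsibility of component k is π_k f_k(x) divided by Σ_j π_j f_j(x).
Evaluate each component's likelihood at the observed value:
  L_Neutral = 0.161897
  L_Bear = 0.263608
Multiply by the mixture weights:
  π_Neutral·L_Neutral = 0.44 × 0.161897 = 0.0712347
  π_Bear·L_Bear = 0.56 × 0.263608 = 0.14762
Denominator: 0.0712347 + 0.14762 = 0.218855
P(Regime Neutral | -0.2) ≈ 0.3255

0.3255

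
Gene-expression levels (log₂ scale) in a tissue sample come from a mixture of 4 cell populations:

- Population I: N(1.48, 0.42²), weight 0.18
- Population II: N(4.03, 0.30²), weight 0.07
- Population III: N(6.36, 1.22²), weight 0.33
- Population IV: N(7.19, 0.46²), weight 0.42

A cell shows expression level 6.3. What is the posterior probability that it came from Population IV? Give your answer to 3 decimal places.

0.342

By Bayes' theorem, P(k | x) = π_k f_k(x) / Σ_j π_j f_j(x).
Component likelihoods at x = 6.3:
  L_I = 2.39182e-29
  L_II = 4.91071e-13
  L_III = 0.326607
  L_IV = 0.13344
Weight by the priors:
  π_I·L_I = 0.18 × 2.39182e-29 = 4.30528e-30
  π_II·L_II = 0.07 × 4.91071e-13 = 3.4375e-14
  π_III·L_III = 0.33 × 0.326607 = 0.10778
  π_IV·L_IV = 0.42 × 0.13344 = 0.0560449
Marginal: 4.30528e-30 + 3.4375e-14 + 0.10778 + 0.0560449 = 0.163825
Responsibility of Population IV: 0.0560449 / 0.163825 ≈ 0.342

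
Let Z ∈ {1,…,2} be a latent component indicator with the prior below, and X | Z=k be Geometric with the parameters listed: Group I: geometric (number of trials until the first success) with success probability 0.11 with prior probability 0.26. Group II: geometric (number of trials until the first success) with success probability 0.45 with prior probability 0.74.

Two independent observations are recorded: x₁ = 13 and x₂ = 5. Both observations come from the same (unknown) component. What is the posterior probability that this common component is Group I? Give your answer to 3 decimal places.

By Bayes' theorem, P(k | x) = π_k f_k(x) / Σ_j π_j f_j(x).
Since both observations come from the same component, the likelihood for component k is f_k(x₁)·f_k(x₂).
  p_I = [0.0271689] × [0.0690165] = 0.0018751
  p_II = [0.000344798] × [0.0411778] = 1.4198e-05
Unnormalised posteriors:
  π_I·p_I = 0.26 × 0.0018751 = 0.000487527
  π_II·p_II = 0.74 × 1.4198e-05 = 1.05065e-05
Sum: 0.000487527 + 1.05065e-05 = 0.000498034
Responsibility of Group I: 0.000487527 / 0.000498034 ≈ 0.979

0.979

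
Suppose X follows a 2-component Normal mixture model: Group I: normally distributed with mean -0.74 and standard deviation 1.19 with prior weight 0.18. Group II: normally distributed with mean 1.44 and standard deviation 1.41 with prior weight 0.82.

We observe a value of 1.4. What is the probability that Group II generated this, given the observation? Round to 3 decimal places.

By Bayes' theorem, P(k | x) = π_k f_k(x) / Σ_j π_j f_j(x).
Normal densities:
  p_I = 0.0665456
  p_II = 0.282824
Weight by the priors:
  π_I·p_I = 0.18 × 0.0665456 = 0.0119782
  π_II·p_II = 0.82 × 0.282824 = 0.231916
Denominator: 0.0119782 + 0.231916 = 0.243894
P(Group II | 1.4) ≈ 0.951

0.951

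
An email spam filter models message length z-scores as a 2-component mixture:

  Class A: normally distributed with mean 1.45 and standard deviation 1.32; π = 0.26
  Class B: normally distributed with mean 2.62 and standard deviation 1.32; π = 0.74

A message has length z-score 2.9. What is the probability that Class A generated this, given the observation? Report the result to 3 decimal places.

P(component k | x) = P(Z=k)·f_k(x) / marginal(x), where marginal(x) = Σ_j P(Z=j)·f_j(x).
Normal densities:
  f_A = 0.165315
  f_B = 0.295505
Multiply by the mixture weights:
  P(Z=A)·f_A = 0.26 × 0.165315 = 0.0429818
  P(Z=B)·f_B = 0.74 × 0.295505 = 0.218674
Denominator: 0.0429818 + 0.218674 = 0.261656
P(Class A | 2.9) = 0.0429818 / 0.261656 ≈ 0.164

0.164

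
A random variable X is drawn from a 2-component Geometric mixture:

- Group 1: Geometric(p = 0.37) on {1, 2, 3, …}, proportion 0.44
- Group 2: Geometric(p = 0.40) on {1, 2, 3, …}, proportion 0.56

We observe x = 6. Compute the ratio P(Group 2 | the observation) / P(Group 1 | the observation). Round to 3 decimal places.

1.078

Since P(k|x) ∝ π_k f_k(x), the posterior odds are π_i f_i(x) / (π_j f_j(x)).
Geometric probabilities:
  f_1 = 0.0367202
  f_2 = 0.031104
Posterior odds = (π_2·f_2) / (π_1·f_1) = (0.56·0.031104) / (0.44·0.0367202) = 0.0174182 / 0.0161569 ≈ 1.078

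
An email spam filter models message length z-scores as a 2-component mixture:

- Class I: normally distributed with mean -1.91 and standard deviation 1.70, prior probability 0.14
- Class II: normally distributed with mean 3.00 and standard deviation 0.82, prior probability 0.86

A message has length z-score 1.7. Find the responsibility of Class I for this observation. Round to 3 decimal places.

0.028

The responsibility of component k is π_k f_k(x) divided by Σ_j π_j f_j(x).
Component likelihoods at x = 1.7:
  p_I = 0.0246185
  p_II = 0.138459
Multiply by the mixture weights:
  π_I·p_I = 0.14 × 0.0246185 = 0.0034466
  π_II·p_II = 0.86 × 0.138459 = 0.119075
Marginal: 0.0034466 + 0.119075 = 0.122521
P(Class I | data) = 0.0034466 / 0.122521 ≈ 0.028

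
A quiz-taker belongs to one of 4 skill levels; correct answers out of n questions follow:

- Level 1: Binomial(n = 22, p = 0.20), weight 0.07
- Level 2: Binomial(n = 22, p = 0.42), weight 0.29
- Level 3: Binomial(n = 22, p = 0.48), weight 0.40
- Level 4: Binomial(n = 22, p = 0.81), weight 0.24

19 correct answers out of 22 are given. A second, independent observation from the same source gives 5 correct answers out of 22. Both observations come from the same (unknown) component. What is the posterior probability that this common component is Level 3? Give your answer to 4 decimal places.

The responsibility of component k is π_k f_k(x) divided by Σ_j π_j f_j(x).
Since both observations come from the same component, the likelihood for component k is f_k(x₁)·f_k(x₂).
  L_1 = [C(22,19)·0.20^19·0.80^3 = 1540·5.24288e-14·0.512 = 4.13391e-11] × [0.189756] = 7.84435e-12
  L_2 = [C(22,19)·0.42^19·0.58^3 = 1540·6.94603e-08·0.195112 = 2.08709e-05] × [0.032737] = 6.83251e-07
  L_3 = [C(22,19)·0.48^19·0.52^3 = 1540·8.7818e-07·0.140608 = 0.000190158] × [0.00997194] = 1.89624e-06
  L_4 = [C(22,19)·0.81^19·0.19^3 = 1540·0.018248·0.006859 = 0.192751] × [5.03214e-09] = 9.69952e-10
Unnormalised posteriors:
  π_1·L_1 = 0.07 × 7.84435e-12 = 5.49105e-13
  π_2·L_2 = 0.29 × 6.83251e-07 = 1.98143e-07
  π_3·L_3 = 0.40 × 1.89624e-06 = 7.58497e-07
  π_4·L_4 = 0.24 × 9.69952e-10 = 2.32788e-10
Normaliser: 5.49105e-13 + 1.98143e-07 + 7.58497e-07 + 2.32788e-10 = 9.56874e-07
P(Level 3 | data) ≈ 0.7927

0.7927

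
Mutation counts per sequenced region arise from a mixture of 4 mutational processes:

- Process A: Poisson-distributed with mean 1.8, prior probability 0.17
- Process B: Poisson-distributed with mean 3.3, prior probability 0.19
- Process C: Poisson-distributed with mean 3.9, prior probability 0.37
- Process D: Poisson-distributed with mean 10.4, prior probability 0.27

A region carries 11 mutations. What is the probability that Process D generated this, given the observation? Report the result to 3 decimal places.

0.979

By Bayes' theorem, P(k | x) = P(Z=k) f_k(x) / Σ_j P(Z=j) f_j(x).
Evaluate each component's likelihood at the observed value:
  L_A = 2.66141e-06
  L_B = 0.00046701
  L_C = 0.00160993
  L_D = 0.117368
Unnormalised posteriors:
  P(Z=A)·L_A = 0.17 × 2.66141e-06 = 4.5244e-07
  P(Z=B)·L_B = 0.19 × 0.00046701 = 8.87318e-05
  P(Z=C)·L_C = 0.37 × 0.00160993 = 0.000595673
  P(Z=D)·L_D = 0.27 × 0.117368 = 0.0316893
Denominator: 4.5244e-07 + 8.87318e-05 + 0.000595673 + 0.0316893 = 0.0323741
So the posterior for Process D is 0.0316893 / 0.0323741 ≈ 0.979.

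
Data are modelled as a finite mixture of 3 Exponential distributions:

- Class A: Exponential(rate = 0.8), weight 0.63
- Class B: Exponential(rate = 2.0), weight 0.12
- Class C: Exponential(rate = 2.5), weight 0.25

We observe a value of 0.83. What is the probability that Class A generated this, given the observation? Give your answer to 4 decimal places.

0.6764

Posterior ∝ prior × likelihood, so P(k | x) ∝ π_k f_k(x); normalise over all components.
Evaluate each component's likelihood at the observed value:
  f_A = 0.8·e^(−0.8·0.83) = 0.8·e^(−0.6640) = 0.41183
  f_B = 2.0·e^(−2.0·0.83) = 2.0·e^(−1.6600) = 0.380278
  f_C = 2.5·e^(−2.5·0.83) = 2.5·e^(−2.0750) = 0.313891
Prior × likelihood for each component:
  π_A·f_A = 0.63 × 0.41183 = 0.259453
  π_B·f_B = 0.12 × 0.380278 = 0.0456334
  π_C·f_C = 0.25 × 0.313891 = 0.0784728
Sum: 0.259453 + 0.0456334 + 0.0784728 = 0.383559
P(Class A | x) ≈ 0.6764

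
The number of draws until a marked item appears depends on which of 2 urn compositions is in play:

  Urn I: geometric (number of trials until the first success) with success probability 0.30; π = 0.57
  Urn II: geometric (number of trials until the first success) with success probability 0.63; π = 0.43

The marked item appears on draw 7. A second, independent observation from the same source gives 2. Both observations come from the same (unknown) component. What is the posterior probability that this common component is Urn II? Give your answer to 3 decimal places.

0.037

P(component k | x) = π_k·f_k(x) / marginal(x), where marginal(x) = Σ_j π_j·f_j(x).
Since both observations come from the same component, the likelihood for component k is f_k(x₁)·f_k(x₂).
  L_I = [0.30·(1−0.30)^6 = 0.30·0.117649 = 0.0352947] × [0.21] = 0.00741189
  L_II = [0.63·(1−0.63)^6 = 0.63·0.00256573 = 0.00161641] × [0.2331] = 0.000376785
Prior × likelihood for each component:
  π_I·L_I = 0.57 × 0.00741189 = 0.00422478
  π_II·L_II = 0.43 × 0.000376785 = 0.000162017
Normaliser: 0.00422478 + 0.000162017 = 0.00438679
P(Urn II | x) ≈ 0.037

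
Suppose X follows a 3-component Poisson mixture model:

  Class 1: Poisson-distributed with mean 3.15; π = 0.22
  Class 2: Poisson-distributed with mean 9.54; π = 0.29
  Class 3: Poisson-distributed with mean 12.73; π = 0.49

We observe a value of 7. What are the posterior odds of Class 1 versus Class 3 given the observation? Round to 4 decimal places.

0.3691

Since P(k|x) ∝ π_k f_k(x), the posterior odds are π_i f_i(x) / (π_j f_j(x)).
Poisson probabilities:
  L_1 = 0.0261647
  L_2 = 0.102622
  L_3 = 0.0318273
0.00575623 / 0.0155954 ≈ 0.3691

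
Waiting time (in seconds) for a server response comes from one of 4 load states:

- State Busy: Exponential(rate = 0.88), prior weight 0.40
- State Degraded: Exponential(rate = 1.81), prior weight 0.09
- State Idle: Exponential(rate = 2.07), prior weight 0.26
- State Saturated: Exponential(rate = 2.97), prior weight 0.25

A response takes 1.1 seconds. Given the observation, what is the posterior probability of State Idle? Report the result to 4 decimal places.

By Bayes' theorem, P(k | x) = π_k f_k(x) / Σ_j π_j f_j(x).
Component likelihoods at x = 1.1 seconds:
  p_Busy = 0.88·e^(−0.88·1.1) = 0.88·e^(−0.9680) = 0.334261
  p_Degraded = 1.81·e^(−1.81·1.1) = 1.81·e^(−1.9910) = 0.247171
  p_Idle = 2.07·e^(−2.07·1.1) = 2.07·e^(−2.2770) = 0.212364
  p_Saturated = 2.97·e^(−2.97·1.1) = 2.97·e^(−3.2670) = 0.113218
Unnormalised posteriors:
  π_Busy·p_Busy = 0.40 × 0.334261 = 0.133704
  π_Degraded·p_Degraded = 0.09 × 0.247171 = 0.0222454
  π_Idle·p_Idle = 0.26 × 0.212364 = 0.0552148
  π_Saturated·p_Saturated = 0.25 × 0.113218 = 0.0283046
Denominator: 0.133704 + 0.0222454 + 0.0552148 + 0.0283046 = 0.239469
So the posterior for State Idle is 0.0552148 / 0.239469 ≈ 0.2306.

0.2306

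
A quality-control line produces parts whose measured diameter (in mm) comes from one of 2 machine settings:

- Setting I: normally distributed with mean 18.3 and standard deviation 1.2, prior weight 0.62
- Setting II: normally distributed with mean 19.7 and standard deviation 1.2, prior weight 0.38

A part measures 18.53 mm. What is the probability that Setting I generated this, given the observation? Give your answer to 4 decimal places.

Apply Bayes' rule: the posterior for each component is proportional to its prior times its likelihood at x.
Normal densities:
  f_I = 0.326401
  f_II = 0.206682
Prior × likelihood for each component:
  π_I·f_I = 0.62 × 0.326401 = 0.202369
  π_II·f_II = 0.38 × 0.206682 = 0.0785393
Evidence: 0.202369 + 0.0785393 = 0.280908
P(Setting I | the observation) = 0.202369 / 0.280908 ≈ 0.7204

0.7204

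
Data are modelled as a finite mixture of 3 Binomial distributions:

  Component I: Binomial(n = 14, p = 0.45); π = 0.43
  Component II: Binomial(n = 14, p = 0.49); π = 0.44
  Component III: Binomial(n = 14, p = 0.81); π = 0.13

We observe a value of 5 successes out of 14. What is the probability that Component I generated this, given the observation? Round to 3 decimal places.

0.557

Posterior ∝ prior × likelihood, so P(k | x) ∝ P(Z=k) f_k(x); normalise over all components.
Evaluate each component's likelihood at the observed value:
  f_I = 0.170134
  f_II = 0.132001
  f_III = 0.000225254
Weight by the priors:
  P(Z=I)·f_I = 0.43 × 0.170134 = 0.0731576
  P(Z=II)·f_II = 0.44 × 0.132001 = 0.0580803
  P(Z=III)·f_III = 0.13 × 0.000225254 = 2.9283e-05
Normaliser: 0.0731576 + 0.0580803 + 2.9283e-05 = 0.131267
Responsibility of Component I: 0.0731576 / 0.131267 ≈ 0.557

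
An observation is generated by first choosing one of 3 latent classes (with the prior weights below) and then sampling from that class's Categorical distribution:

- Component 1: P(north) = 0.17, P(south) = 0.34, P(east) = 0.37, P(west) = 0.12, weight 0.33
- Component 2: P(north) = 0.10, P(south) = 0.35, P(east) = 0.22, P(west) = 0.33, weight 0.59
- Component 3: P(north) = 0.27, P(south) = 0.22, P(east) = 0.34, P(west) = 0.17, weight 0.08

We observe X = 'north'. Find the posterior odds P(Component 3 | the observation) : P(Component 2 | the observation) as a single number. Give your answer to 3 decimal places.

The posterior odds equal the prior odds times the likelihood ratio: (P(Z=i)/P(Z=j))·(f_i(x)/f_j(x)).
Evaluate each component's likelihood at the observed value:
  L_1 = P(north | comp) = 0.17
  L_2 = P(north | comp) = 0.10
  L_3 = P(north | comp) = 0.27
Odds = (0.08/0.59) × (0.27/0.1) = 0.135593 × 2.7 ≈ 0.366

0.366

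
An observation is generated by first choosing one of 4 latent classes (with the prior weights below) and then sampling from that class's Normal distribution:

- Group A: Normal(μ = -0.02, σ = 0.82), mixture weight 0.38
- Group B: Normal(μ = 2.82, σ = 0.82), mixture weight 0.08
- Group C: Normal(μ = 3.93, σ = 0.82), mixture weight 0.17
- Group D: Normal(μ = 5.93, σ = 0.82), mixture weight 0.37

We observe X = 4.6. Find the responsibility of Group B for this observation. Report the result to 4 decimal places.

0.0332

The responsibility of component k is π_k f_k(x) divided by Σ_j π_j f_j(x).
Normal densities:
  f_A = (1/(0.82·√(2π)))·exp(−(4.6−-0.02)²/(2·0.82²)) = 0.486515·exp(-15.87180) = 6.22386e-08
  f_B = (1/(0.82·√(2π)))·exp(−(4.6−2.82)²/(2·0.82²)) = 0.486515·exp(-2.35604) = 0.0461192
  f_C = (1/(0.82·√(2π)))·exp(−(4.6−3.93)²/(2·0.82²)) = 0.486515·exp(-0.33380) = 0.348439
  f_D = (1/(0.82·√(2π)))·exp(−(4.6−5.93)²/(2·0.82²)) = 0.486515·exp(-1.31536) = 0.130569
Prior × likelihood for each component:
  π_A·f_A = 0.38 × 6.22386e-08 = 2.36507e-08
  π_B·f_B = 0.08 × 0.0461192 = 0.00368954
  π_C·f_C = 0.17 × 0.348439 = 0.0592346
  π_D·f_D = 0.37 × 0.130569 = 0.0483107
Sum: 2.36507e-08 + 0.00368954 + 0.0592346 + 0.0483107 = 0.111235
So the posterior for Group B is 0.00368954 / 0.111235 ≈ 0.0332.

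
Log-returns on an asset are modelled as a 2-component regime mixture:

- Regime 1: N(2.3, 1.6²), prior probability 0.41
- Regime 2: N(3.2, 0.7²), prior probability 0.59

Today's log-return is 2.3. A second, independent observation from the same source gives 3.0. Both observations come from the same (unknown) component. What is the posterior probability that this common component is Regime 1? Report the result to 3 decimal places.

0.223

Apply Bayes' rule: the posterior for each component is proportional to its prior times its likelihood at x.
Since both observations come from the same component, the likelihood for component k is f_k(x₁)·f_k(x₂).
  p_1 = [0.249339] × [0.226583] = 0.0564959
  p_2 = [0.249376] × [0.547124] = 0.136439
Unnormalised posteriors:
  P(Z=1)·p_1 = 0.41 × 0.0564959 = 0.0231633
  P(Z=2)·p_2 = 0.59 × 0.136439 = 0.0804993
Normaliser: 0.0231633 + 0.0804993 = 0.103663
So the posterior for Regime 1 is 0.0231633 / 0.103663 ≈ 0.223.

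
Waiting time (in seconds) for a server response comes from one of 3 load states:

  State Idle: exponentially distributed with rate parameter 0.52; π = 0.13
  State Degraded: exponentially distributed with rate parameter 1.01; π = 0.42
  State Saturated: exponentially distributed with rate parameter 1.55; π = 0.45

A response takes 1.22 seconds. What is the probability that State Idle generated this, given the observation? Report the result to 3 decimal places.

By Bayes' theorem, P(k | x) = w_k f_k(x) / Σ_j w_j f_j(x).
Exponential densities:
  p_Idle = 0.52·e^(−0.52·1.22) = 0.52·e^(−0.6344) = 0.275732
  p_Degraded = 1.01·e^(−1.01·1.22) = 1.01·e^(−1.2322) = 0.294567
  p_Saturated = 1.55·e^(−1.55·1.22) = 1.55·e^(−1.8910) = 0.233927
Unnormalised posteriors:
  w_Idle·p_Idle = 0.13 × 0.275732 = 0.0358451
  w_Degraded·p_Degraded = 0.42 × 0.294567 = 0.123718
  w_Saturated·p_Saturated = 0.45 × 0.233927 = 0.105267
Sum: 0.0358451 + 0.123718 + 0.105267 = 0.26483
Responsibility of State Idle: 0.0358451 / 0.26483 ≈ 0.135

0.135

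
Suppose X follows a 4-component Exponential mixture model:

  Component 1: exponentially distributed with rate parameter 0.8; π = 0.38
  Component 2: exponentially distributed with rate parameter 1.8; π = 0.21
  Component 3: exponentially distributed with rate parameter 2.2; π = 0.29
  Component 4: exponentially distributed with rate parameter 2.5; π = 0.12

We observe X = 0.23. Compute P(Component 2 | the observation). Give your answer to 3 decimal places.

Apply Bayes' rule: the posterior for each component is proportional to its prior times its likelihood at x.
Evaluate each component's likelihood at the observed value:
  p_1 = 0.665549
  p_2 = 1.1898
  p_3 = 1.32639
  p_4 = 1.40676
Multiply by the mixture weights:
  π_1·p_1 = 0.38 × 0.665549 = 0.252908
  π_2·p_2 = 0.21 × 1.1898 = 0.249858
  π_3·p_3 = 0.29 × 1.32639 = 0.384652
  π_4·p_4 = 0.12 × 1.40676 = 0.168811
Sum: 0.252908 + 0.249858 + 0.384652 + 0.168811 = 1.05623
Responsibility of Component 2: 0.249858 / 1.05623 ≈ 0.237

0.237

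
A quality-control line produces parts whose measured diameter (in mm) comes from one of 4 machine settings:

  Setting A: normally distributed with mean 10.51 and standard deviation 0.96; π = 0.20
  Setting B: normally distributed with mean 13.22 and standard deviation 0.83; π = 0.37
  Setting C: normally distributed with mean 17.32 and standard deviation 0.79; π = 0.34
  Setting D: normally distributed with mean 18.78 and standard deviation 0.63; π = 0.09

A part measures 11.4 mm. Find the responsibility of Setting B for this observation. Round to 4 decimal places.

Apply Bayes' rule: the posterior for each component is proportional to its prior times its likelihood at x.
Component likelihoods at x = 11.4 mm:
  L_A = 0.270399
  L_B = 0.0434245
  L_C = 3.23115e-13
  L_D = 1.00844e-30
Multiply by the mixture weights:
  P(Z=A)·L_A = 0.20 × 0.270399 = 0.0540797
  P(Z=B)·L_B = 0.37 × 0.0434245 = 0.0160671
  P(Z=C)·L_C = 0.34 × 3.23115e-13 = 1.09859e-13
  P(Z=D)·L_D = 0.09 × 1.00844e-30 = 9.07596e-32
Evidence: 0.0540797 + 0.0160671 + 1.09859e-13 + 9.07596e-32 = 0.0701468
P(Setting B | x) = 0.0160671 / 0.0701468 ≈ 0.2290

0.2290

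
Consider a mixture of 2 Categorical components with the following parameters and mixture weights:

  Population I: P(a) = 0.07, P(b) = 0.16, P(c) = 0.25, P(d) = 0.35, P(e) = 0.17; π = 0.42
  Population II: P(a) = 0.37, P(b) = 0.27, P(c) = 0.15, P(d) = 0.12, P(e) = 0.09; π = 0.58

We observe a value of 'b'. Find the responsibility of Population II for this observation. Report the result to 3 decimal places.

Apply Bayes' rule: the posterior for each component is proportional to its prior times its likelihood at x.
Categorical probabilities:
  f_I = 0.16
  f_II = 0.27
Multiply by the mixture weights:
  P(Z=I)·f_I = 0.42 × 0.16 = 0.0672
  P(Z=II)·f_II = 0.58 × 0.27 = 0.1566
Marginal: 0.0672 + 0.1566 = 0.2238
So the posterior for Population II is 0.1566 / 0.2238 ≈ 0.700.

0.700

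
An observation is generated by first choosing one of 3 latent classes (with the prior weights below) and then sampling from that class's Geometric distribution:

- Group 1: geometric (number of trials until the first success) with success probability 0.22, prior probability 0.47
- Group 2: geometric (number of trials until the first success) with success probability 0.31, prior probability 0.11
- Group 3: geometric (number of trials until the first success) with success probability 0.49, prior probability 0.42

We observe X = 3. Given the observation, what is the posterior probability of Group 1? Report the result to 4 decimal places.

Apply Bayes' rule: the posterior for each component is proportional to its prior times its likelihood at x.
Geometric probabilities:
  f_1 = 0.22·(1−0.22)^2 = 0.22·0.6084 = 0.133848
  f_2 = 0.31·(1−0.31)^2 = 0.31·0.4761 = 0.147591
  f_3 = 0.49·(1−0.49)^2 = 0.49·0.2601 = 0.127449
Weight by the priors:
  w_1·f_1 = 0.47 × 0.133848 = 0.0629086
  w_2·f_2 = 0.11 × 0.147591 = 0.016235
  w_3·f_3 = 0.42 × 0.127449 = 0.0535286
Normaliser: 0.0629086 + 0.016235 + 0.0535286 = 0.132672
So the posterior for Group 1 is 0.0629086 / 0.132672 ≈ 0.4742.

0.4742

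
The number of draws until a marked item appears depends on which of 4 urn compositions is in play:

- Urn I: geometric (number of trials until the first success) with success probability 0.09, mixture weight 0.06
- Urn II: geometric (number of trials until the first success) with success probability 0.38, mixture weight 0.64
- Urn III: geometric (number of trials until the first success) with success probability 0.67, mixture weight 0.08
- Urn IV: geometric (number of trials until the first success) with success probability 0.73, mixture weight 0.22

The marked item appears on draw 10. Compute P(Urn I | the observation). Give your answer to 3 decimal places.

0.412

Apply Bayes' rule: the posterior for each component is proportional to its prior times its likelihood at x.
Geometric probabilities:
  f_I = 0.0385137
  f_II = 0.00514409
  f_III = 3.10957e-05
  f_IV = 5.56669e-06
Weight by the priors:
  π_I·f_I = 0.06 × 0.0385137 = 0.00231082
  π_II·f_II = 0.64 × 0.00514409 = 0.00329222
  π_III·f_III = 0.08 × 3.10957e-05 = 2.48766e-06
  π_IV·f_IV = 0.22 × 5.56669e-06 = 1.22467e-06
Sum: 0.00231082 + 0.00329222 + 2.48766e-06 + 1.22467e-06 = 0.00560675
Responsibility of Urn I: 0.00231082 / 0.00560675 ≈ 0.412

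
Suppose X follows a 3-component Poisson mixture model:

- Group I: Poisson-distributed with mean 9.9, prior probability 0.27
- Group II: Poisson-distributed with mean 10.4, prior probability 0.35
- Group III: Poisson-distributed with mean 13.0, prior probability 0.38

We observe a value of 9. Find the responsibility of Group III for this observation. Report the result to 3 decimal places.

0.249

The responsibility of component k is π_k f_k(x) divided by Σ_j π_j f_j(x).
Component likelihoods at x = 9:
  p_I = e^(−9.9)·9.9^9/9! = 0.12631
  p_II = e^(−10.4)·10.4^9/9! = 0.119364
  p_III = e^(−13.0)·13.0^9/9! = 0.066054
Multiply by the mixture weights:
  π_I·p_I = 0.27 × 0.12631 = 0.0341037
  π_II·p_II = 0.35 × 0.119364 = 0.0417775
  π_III·p_III = 0.38 × 0.066054 = 0.0251005
Denominator: 0.0341037 + 0.0417775 + 0.0251005 = 0.100982
P(Group III | x) = 0.0251005 / 0.100982 ≈ 0.249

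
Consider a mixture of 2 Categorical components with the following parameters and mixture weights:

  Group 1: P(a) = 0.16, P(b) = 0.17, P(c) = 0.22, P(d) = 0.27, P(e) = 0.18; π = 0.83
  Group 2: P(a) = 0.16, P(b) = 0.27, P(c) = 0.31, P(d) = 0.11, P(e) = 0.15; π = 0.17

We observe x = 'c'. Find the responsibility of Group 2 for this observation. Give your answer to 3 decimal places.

Posterior ∝ prior × likelihood, so P(k | x) ∝ P(Z=k) f_k(x); normalise over all components.
Categorical probabilities:
  L_1 = P(c | comp) = 0.22
  L_2 = P(c | comp) = 0.31
Multiply by the mixture weights:
  P(Z=1)·L_1 = 0.83 × 0.22 = 0.1826
  P(Z=2)·L_2 = 0.17 × 0.31 = 0.0527
Marginal: 0.1826 + 0.0527 = 0.2353
P(Group 2 | the observation) = 0.0527 / 0.2353 ≈ 0.224

0.224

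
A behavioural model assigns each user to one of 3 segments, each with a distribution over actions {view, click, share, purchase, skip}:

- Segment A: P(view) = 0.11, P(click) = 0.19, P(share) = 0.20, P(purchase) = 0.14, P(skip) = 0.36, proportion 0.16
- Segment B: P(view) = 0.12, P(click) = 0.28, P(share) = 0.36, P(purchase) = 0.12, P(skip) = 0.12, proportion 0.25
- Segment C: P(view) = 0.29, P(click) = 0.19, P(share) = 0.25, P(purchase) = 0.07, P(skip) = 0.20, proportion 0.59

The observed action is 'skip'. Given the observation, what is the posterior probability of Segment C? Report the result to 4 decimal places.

0.5739

By Bayes' theorem, P(k | x) = w_k f_k(x) / Σ_j w_j f_j(x).
Categorical probabilities:
  f_A = P(skip | comp) = 0.36
  f_B = P(skip | comp) = 0.12
  f_C = P(skip | comp) = 0.20
Weight by the priors:
  w_A·f_A = 0.16 × 0.36 = 0.0576
  w_B·f_B = 0.25 × 0.12 = 0.03
  w_C·f_C = 0.59 × 0.2 = 0.118
Sum: 0.0576 + 0.03 + 0.118 = 0.2056
So the posterior for Segment C is 0.118 / 0.2056 ≈ 0.5739.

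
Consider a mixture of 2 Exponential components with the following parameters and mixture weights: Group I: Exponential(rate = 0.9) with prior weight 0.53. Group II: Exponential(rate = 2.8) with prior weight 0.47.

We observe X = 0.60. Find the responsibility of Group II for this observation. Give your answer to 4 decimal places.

By Bayes' theorem, P(k | x) = P(Z=k) f_k(x) / Σ_j P(Z=j) f_j(x).
Evaluate each component's likelihood at the observed value:
  p_I = 0.524473
  p_II = 0.521847
Weight by the priors:
  P(Z=I)·p_I = 0.53 × 0.524473 = 0.277971
  P(Z=II)·p_II = 0.47 × 0.521847 = 0.245268
Denominator: 0.277971 + 0.245268 = 0.523239
P(Group II | the observation) = 0.245268 / 0.523239 ≈ 0.4687

0.4687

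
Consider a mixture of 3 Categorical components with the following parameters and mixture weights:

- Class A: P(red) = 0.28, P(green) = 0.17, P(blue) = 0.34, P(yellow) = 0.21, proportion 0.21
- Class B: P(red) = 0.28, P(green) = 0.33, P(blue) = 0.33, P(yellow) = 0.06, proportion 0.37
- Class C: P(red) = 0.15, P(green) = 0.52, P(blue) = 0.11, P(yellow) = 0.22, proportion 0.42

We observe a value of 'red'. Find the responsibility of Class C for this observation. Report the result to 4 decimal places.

P(component k | x) = w_k·f_k(x) / marginal(x), where marginal(x) = Σ_j w_j·f_j(x).
Categorical probabilities:
  L_A = P(red | comp) = 0.28
  L_B = P(red | comp) = 0.28
  L_C = P(red | comp) = 0.15
Weight by the priors:
  w_A·L_A = 0.21 × 0.28 = 0.0588
  w_B·L_B = 0.37 × 0.28 = 0.1036
  w_C·L_C = 0.42 × 0.15 = 0.063
Normaliser: 0.0588 + 0.1036 + 0.063 = 0.2254
P(Class C | the observation) ≈ 0.2795

0.2795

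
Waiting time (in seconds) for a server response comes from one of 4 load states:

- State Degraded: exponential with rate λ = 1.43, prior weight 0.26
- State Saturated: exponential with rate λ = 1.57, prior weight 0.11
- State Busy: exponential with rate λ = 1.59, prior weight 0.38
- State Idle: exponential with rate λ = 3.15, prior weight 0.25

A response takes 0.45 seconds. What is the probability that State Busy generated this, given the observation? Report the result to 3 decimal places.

0.385

P(component k | x) = P(Z=k)·f_k(x) / marginal(x), where marginal(x) = Σ_j P(Z=j)·f_j(x).
Exponential densities:
  p_Degraded = 1.43·e^(−1.43·0.45) = 1.43·e^(−0.6435) = 0.751394
  p_Saturated = 1.57·e^(−1.57·0.45) = 1.57·e^(−0.7065) = 0.774588
  p_Busy = 1.59·e^(−1.59·0.45) = 1.59·e^(−0.7155) = 0.777427
  p_Idle = 3.15·e^(−3.15·0.45) = 3.15·e^(−1.4175) = 0.763305
Unnormalised posteriors:
  P(Z=Degraded)·p_Degraded = 0.26 × 0.751394 = 0.195362
  P(Z=Saturated)·p_Saturated = 0.11 × 0.774588 = 0.0852046
  P(Z=Busy)·p_Busy = 0.38 × 0.777427 = 0.295422
  P(Z=Idle)·p_Idle = 0.25 × 0.763305 = 0.190826
Normaliser: 0.195362 + 0.0852046 + 0.295422 + 0.190826 = 0.766815
Responsibility of State Busy: 0.295422 / 0.766815 ≈ 0.385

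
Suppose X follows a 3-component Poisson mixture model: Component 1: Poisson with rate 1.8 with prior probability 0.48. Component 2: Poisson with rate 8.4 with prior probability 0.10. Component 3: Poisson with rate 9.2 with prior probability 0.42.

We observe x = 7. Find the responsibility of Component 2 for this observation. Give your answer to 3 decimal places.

0.215

The responsibility of component k is w_k f_k(x) divided by Σ_j w_j f_j(x).
Poisson probabilities:
  p_1 = 0.00200792
  p_2 = 0.131659
  p_3 = 0.111834
Multiply by the mixture weights:
  w_1·p_1 = 0.48 × 0.00200792 = 0.000963803
  w_2·p_2 = 0.10 × 0.131659 = 0.0131659
  w_3·p_3 = 0.42 × 0.111834 = 0.0469704
Sum: 0.000963803 + 0.0131659 + 0.0469704 = 0.0611001
P(Component 2 | 7) ≈ 0.215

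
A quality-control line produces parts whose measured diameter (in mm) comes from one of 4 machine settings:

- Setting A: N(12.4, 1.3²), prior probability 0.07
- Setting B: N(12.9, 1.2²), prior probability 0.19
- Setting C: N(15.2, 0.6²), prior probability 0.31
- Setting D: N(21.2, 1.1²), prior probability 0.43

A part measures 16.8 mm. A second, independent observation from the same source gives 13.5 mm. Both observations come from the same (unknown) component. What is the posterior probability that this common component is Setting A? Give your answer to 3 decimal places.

0.083

P(component k | x) = π_k·f_k(x) / marginal(x), where marginal(x) = Σ_j π_j·f_j(x).
Since both observations come from the same component, the likelihood for component k is f_k(x₁)·f_k(x₂).
  f_A = [0.000998643] × [0.214533] = 0.000214242
  f_B = [0.00169087] × [0.293388] = 0.000496082
  f_C = [0.0189933] × [0.0120102] = 0.000228113
  f_D = [0.000121664] × [8.30429e-12] = 1.01033e-15
Unnormalised posteriors:
  π_A·f_A = 0.07 × 0.000214242 = 1.49969e-05
  π_B·f_B = 0.19 × 0.000496082 = 9.42555e-05
  π_C·f_C = 0.31 × 0.000228113 = 7.0715e-05
  π_D·f_D = 0.43 × 1.01033e-15 = 4.34443e-16
Sum: 1.49969e-05 + 9.42555e-05 + 7.0715e-05 + 4.34443e-16 = 0.000179967
So the posterior for Setting A is 1.49969e-05 / 0.000179967 ≈ 0.083.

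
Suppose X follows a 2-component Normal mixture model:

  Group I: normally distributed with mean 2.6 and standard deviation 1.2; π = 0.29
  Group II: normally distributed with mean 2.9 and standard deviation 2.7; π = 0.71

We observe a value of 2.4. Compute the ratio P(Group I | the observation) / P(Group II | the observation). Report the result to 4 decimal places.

Posterior odds = (π_i f_i(x)) / (π_j f_j(x)); the normalising sum cancels.
Evaluate each component's likelihood at the observed value:
  L_I = (1/(1.2·√(2π)))·exp(−(2.4−2.6)²/(2·1.2²)) = 0.332452·exp(-0.01389) = 0.327866
  L_II = (1/(2.7·√(2π)))·exp(−(2.4−2.9)²/(2·2.7²)) = 0.147756·exp(-0.01715) = 0.145244
Posterior odds = (π_I·L_I) / (π_II·L_II) = (0.29·0.327866) / (0.71·0.145244) = 0.0950813 / 0.103124 ≈ 0.9220

0.9220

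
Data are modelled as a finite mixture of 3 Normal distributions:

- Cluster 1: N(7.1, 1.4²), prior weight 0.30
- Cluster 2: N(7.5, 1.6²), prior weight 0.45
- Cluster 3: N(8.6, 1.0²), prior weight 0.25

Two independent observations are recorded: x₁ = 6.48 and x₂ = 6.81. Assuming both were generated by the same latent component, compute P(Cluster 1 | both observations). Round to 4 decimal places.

By Bayes' theorem, P(k | x) = w_k f_k(x) / Σ_j w_j f_j(x).
Since both observations come from the same component, the likelihood for component k is f_k(x₁)·f_k(x₂).
  f_1 = [(1/(1.4·√(2π)))·exp(−(6.48−7.1)²/(2·1.4²)) = 0.284959·exp(-0.09806) = 0.258342] × [0.27891] = 0.0720542
  f_2 = [(1/(1.6·√(2π)))·exp(−(6.48−7.5)²/(2·1.6²)) = 0.249339·exp(-0.20320) = 0.203489] × [0.227199] = 0.0462323
  f_3 = [(1/(1.0·√(2π)))·exp(−(6.48−8.6)²/(2·1.0²)) = 0.398942·exp(-2.24720) = 0.0421661] × [0.0803801] = 0.00338932
Multiply by the mixture weights:
  w_1·f_1 = 0.30 × 0.0720542 = 0.0216163
  w_2·f_2 = 0.45 × 0.0462323 = 0.0208046
  w_3·f_3 = 0.25 × 0.00338932 = 0.000847329
Normaliser: 0.0216163 + 0.0208046 + 0.000847329 = 0.0432681
P(Cluster 1 | x) = 0.0216163 / 0.0432681 ≈ 0.4996

0.4996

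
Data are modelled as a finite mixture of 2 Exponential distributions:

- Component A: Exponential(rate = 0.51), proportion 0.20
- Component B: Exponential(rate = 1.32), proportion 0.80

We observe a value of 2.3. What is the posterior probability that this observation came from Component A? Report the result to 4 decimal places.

0.3836

P(component k | x) = w_k·f_k(x) / marginal(x), where marginal(x) = Σ_j w_j·f_j(x).
Evaluate each component's likelihood at the observed value:
  f_A = 0.51·e^(−0.51·2.3) = 0.51·e^(−1.1730) = 0.157813
  f_B = 1.32·e^(−1.32·2.3) = 1.32·e^(−3.0360) = 0.0633951
Unnormalised posteriors:
  w_A·f_A = 0.20 × 0.157813 = 0.0315626
  w_B·f_B = 0.80 × 0.0633951 = 0.0507161
Denominator: 0.0315626 + 0.0507161 = 0.0822787
Responsibility of Component A: 0.0315626 / 0.0822787 ≈ 0.3836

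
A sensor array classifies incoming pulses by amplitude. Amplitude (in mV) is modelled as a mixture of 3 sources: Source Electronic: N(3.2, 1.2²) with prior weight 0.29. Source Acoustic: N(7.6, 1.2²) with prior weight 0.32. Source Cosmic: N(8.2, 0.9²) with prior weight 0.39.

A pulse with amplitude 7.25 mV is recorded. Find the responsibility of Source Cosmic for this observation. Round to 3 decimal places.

0.492

By Bayes' theorem, P(k | x) = P(Z=k) f_k(x) / Σ_j P(Z=j) f_j(x).
Normal densities:
  p_Electronic = (1/(1.2·√(2π)))·exp(−(7.25−3.2)²/(2·1.2²)) = 0.332452·exp(-5.69531) = 0.0011176
  p_Acoustic = (1/(1.2·√(2π)))·exp(−(7.25−7.6)²/(2·1.2²)) = 0.332452·exp(-0.04253) = 0.318608
  p_Cosmic = (1/(0.9·√(2π)))·exp(−(7.25−8.2)²/(2·0.9²)) = 0.443269·exp(-0.55710) = 0.253935
Multiply by the mixture weights:
  P(Z=Electronic)·p_Electronic = 0.29 × 0.0011176 = 0.000324104
  P(Z=Acoustic)·p_Acoustic = 0.32 × 0.318608 = 0.101954
  P(Z=Cosmic)·p_Cosmic = 0.39 × 0.253935 = 0.0990347
Marginal: 0.000324104 + 0.101954 + 0.0990347 = 0.201313
P(Source Cosmic | 7.25 mV) = 0.0990347 / 0.201313 ≈ 0.492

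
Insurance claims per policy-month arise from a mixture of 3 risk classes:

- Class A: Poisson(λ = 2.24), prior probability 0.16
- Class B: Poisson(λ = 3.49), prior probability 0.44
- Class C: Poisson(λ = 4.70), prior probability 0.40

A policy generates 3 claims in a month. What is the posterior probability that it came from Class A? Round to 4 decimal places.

0.1680

Posterior ∝ prior × likelihood, so P(k | x) ∝ π_k f_k(x); normalise over all components.
Component likelihoods at x = 3 claims:
  p_A = 0.199422
  p_B = 0.216091
  p_C = 0.157383
Unnormalised posteriors:
  π_A·p_A = 0.16 × 0.199422 = 0.0319075
  π_B·p_B = 0.44 × 0.216091 = 0.0950802
  π_C·p_C = 0.40 × 0.157383 = 0.0629533
Evidence: 0.0319075 + 0.0950802 + 0.0629533 = 0.189941
Responsibility of Class A: 0.0319075 / 0.189941 ≈ 0.1680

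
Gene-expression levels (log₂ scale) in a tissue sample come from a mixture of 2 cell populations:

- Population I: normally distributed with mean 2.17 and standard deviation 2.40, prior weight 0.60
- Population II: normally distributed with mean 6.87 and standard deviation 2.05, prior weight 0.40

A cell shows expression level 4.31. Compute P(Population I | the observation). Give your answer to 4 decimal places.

0.6525

Apply Bayes' rule: the posterior for each component is proportional to its prior times its likelihood at x.
Component likelihoods at x = 4.31:
  p_I = (1/(2.40·√(2π)))·exp(−(4.31−2.17)²/(2·2.40²)) = 0.166226·exp(-0.39753) = 0.1117
  p_II = (1/(2.05·√(2π)))·exp(−(4.31−6.87)²/(2·2.05²)) = 0.194606·exp(-0.77973) = 0.089233
Unnormalised posteriors:
  π_I·p_I = 0.60 × 0.1117 = 0.0670198
  π_II·p_II = 0.40 × 0.089233 = 0.0356932
Evidence: 0.0670198 + 0.0356932 = 0.102713
So the posterior for Population I is 0.0670198 / 0.102713 ≈ 0.6525.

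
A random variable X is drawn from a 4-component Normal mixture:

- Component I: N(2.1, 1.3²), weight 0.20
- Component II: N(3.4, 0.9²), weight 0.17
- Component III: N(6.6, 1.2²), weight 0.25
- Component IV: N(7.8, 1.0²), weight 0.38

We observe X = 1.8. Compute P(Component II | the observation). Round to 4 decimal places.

0.2061

By Bayes' theorem, P(k | x) = P(Z=k) f_k(x) / Σ_j P(Z=j) f_j(x).
Component likelihoods at x = 1.8:
  p_I = 0.298815
  p_II = 0.0912799
  p_III = 0.000111525
  p_IV = 6.07588e-09
Weight by the priors:
  P(Z=I)·p_I = 0.20 × 0.298815 = 0.059763
  P(Z=II)·p_II = 0.17 × 0.0912799 = 0.0155176
  P(Z=III)·p_III = 0.25 × 0.000111525 = 2.78813e-05
  P(Z=IV)·p_IV = 0.38 × 6.07588e-09 = 2.30884e-09
Evidence: 0.059763 + 0.0155176 + 2.78813e-05 + 2.30884e-09 = 0.0753085
Responsibility of Component II: 0.0155176 / 0.0753085 ≈ 0.2061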